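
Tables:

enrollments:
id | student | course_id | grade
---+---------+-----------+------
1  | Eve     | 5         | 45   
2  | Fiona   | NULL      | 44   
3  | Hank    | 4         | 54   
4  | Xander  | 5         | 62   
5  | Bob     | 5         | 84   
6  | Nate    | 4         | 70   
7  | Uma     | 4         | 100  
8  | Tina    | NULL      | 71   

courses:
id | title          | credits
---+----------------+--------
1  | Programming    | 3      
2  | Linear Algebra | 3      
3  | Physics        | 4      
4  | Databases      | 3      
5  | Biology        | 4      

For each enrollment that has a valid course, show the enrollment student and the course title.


INNER JOIN keeps only enrollments rows whose course_id matches an id in courses. Walk through each enrollment:
  - enrollment 1 (Eve): course_id=5 -> matches Biology
  - enrollment 2 (Fiona): course_id=NULL, no match -> dropped
  - enrollment 3 (Hank): course_id=4 -> matches Databases
  - enrollment 4 (Xander): course_id=5 -> matches Biology
  - enrollment 5 (Bob): course_id=5 -> matches Biology
  - enrollment 6 (Nate): course_id=4 -> matches Databases
  - enrollment 7 (Uma): course_id=4 -> matches Databases
  - enrollment 8 (Tina): course_id=NULL, no match -> dropped
So 2 of 8 rows are dropped.

SQL:
SELECT a.student, b.title AS course
FROM enrollments a
INNER JOIN courses b ON a.course_id = b.id

Result:
student | course   
--------+----------
Eve     | Biology  
Hank    | Databases
Xander  | Biology  
Bob     | Biology  
Nate    | Databases
Uma     | Databases


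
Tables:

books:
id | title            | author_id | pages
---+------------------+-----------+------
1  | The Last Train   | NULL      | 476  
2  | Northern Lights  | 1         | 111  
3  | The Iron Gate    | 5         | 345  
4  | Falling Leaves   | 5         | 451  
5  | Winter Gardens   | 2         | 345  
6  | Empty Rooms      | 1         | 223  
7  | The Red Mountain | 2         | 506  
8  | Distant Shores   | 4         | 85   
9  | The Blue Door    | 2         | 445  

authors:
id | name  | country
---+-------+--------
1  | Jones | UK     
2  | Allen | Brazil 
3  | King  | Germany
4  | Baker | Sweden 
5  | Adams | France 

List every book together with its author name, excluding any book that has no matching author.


INNER JOIN keeps only books rows whose author_id matches an id in authors. Walk through each book:
  - book 1 (The Last Train): author_id=NULL, no match -> dropped
  - book 2 (Northern Lights): author_id=1 -> matches Jones
  - book 3 (The Iron Gate): author_id=5 -> matches Adams
  - book 4 (Falling Leaves): author_id=5 -> matches Adams
  - book 5 (Winter Gardens): author_id=2 -> matches Allen
  - book 6 (Empty Rooms): author_id=1 -> matches Jones
  - book 7 (The Red Mountain): author_id=2 -> matches Allen
  - book 8 (Distant Shores): author_id=4 -> matches Baker
  - book 9 (The Blue Door): author_id=2 -> matches Allen
So 1 of 9 rows is dropped.

SQL:
SELECT a.title, b.name AS author
FROM books a
INNER JOIN authors b ON a.author_id = b.id

Result:
title            | author
-----------------+-------
Northern Lights  | Jones 
The Iron Gate    | Adams 
Falling Leaves   | Adams 
Winter Gardens   | Allen 
Empty Rooms      | Jones 
The Red Mountain | Allen 
Distant Shores   | Baker 
The Blue Door    | Allen 


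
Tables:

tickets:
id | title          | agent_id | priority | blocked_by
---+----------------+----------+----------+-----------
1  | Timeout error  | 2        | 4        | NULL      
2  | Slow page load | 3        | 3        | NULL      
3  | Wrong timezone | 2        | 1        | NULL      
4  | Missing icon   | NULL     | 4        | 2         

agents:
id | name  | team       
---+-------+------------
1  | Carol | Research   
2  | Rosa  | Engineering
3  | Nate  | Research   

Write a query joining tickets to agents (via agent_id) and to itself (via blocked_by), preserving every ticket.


Two LEFT JOINs from the same base table tickets: one to agents via agent_id, one to tickets itself via blocked_by. Both are LEFT so every ticket is preserved.
Match against agents:
  - ticket 1 (Timeout error): agent_id=2 -> matches Rosa
  - ticket 2 (Slow page load): agent_id=3 -> matches Nate
  - ticket 3 (Wrong timezone): agent_id=2 -> matches Rosa
  - ticket 4 (Missing icon): agent_id=NULL, no match -> kept with NULL
Match against tickets (self):
  - ticket 1 (Timeout error): blocked_by=NULL -> NULL
  - ticket 2 (Slow page load): blocked_by=NULL -> NULL
  - ticket 3 (Wrong timezone): blocked_by=NULL -> NULL
  - ticket 4 (Missing icon): blocked_by=2 -> Slow page load

SQL:
SELECT a.title, b.name AS agent, c.title AS blocked_by
FROM tickets a
LEFT JOIN agents b ON a.agent_id = b.id
LEFT JOIN tickets c ON a.blocked_by = c.id

Result:
title          | agent | blocked_by    
---------------+-------+---------------
Timeout error  | Rosa  | NULL          
Slow page load | Nate  | NULL          
Wrong timezone | Rosa  | NULL          
Missing icon   | NULL  | Slow page load


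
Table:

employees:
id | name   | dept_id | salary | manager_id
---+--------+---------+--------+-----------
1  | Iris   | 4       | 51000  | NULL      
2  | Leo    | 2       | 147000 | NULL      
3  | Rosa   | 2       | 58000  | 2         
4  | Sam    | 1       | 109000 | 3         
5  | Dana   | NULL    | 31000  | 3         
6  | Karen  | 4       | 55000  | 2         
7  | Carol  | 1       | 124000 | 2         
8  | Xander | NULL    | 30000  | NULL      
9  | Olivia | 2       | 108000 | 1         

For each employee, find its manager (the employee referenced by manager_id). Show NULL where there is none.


This is a self-join: employees is joined to a second copy of itself, matching each row's manager_id to another row's id. Use LEFT JOIN so rows with manager_id=NULL are kept.
  - employee 1 (Iris): manager_id=NULL -> NULL
  - employee 2 (Leo): manager_id=NULL -> NULL
  - employee 3 (Rosa): manager_id=2 -> Leo
  - employee 4 (Sam): manager_id=3 -> Rosa
  - employee 5 (Dana): manager_id=3 -> Rosa
  - employee 6 (Karen): manager_id=2 -> Leo
  - employee 7 (Carol): manager_id=2 -> Leo
  - employee 8 (Xander): manager_id=NULL -> NULL
  - employee 9 (Olivia): manager_id=1 -> Iris

SQL:
SELECT a.name AS item, b.name AS manager
FROM employees a
LEFT JOIN employees b ON a.manager_id = b.id

Result:
item   | manager
-------+--------
Iris   | NULL   
Leo    | NULL   
Rosa   | Leo    
Sam    | Rosa   
Dana   | Rosa   
Karen  | Leo    
Carol  | Leo    
Xander | NULL   
Olivia | Iris   


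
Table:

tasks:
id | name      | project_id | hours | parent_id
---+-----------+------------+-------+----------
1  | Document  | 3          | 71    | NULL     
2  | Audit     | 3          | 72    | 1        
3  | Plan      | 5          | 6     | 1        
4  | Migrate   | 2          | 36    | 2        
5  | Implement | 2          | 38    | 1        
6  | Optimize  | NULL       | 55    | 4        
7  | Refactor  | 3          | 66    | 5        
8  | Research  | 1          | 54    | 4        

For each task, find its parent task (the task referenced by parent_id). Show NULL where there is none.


This is a self-join: tasks is joined to a second copy of itself, matching each row's parent_id to another row's id. Use LEFT JOIN so rows with parent_id=NULL are kept.
  - task 1 (Document): parent_id=NULL -> NULL
  - task 2 (Audit): parent_id=1 -> Document
  - task 3 (Plan): parent_id=1 -> Document
  - task 4 (Migrate): parent_id=2 -> Audit
  - task 5 (Implement): parent_id=1 -> Document
  - task 6 (Optimize): parent_id=4 -> Migrate
  - task 7 (Refactor): parent_id=5 -> Implement
  - task 8 (Research): parent_id=4 -> Migrate

SQL:
SELECT a.name AS item, b.name AS parent
FROM tasks a
LEFT JOIN tasks b ON a.parent_id = b.id

Result:
item      | parent   
----------+----------
Document  | NULL     
Audit     | Document 
Plan      | Document 
Migrate   | Audit    
Implement | Document 
Optimize  | Migrate  
Refactor  | Implement
Research  | Migrate  


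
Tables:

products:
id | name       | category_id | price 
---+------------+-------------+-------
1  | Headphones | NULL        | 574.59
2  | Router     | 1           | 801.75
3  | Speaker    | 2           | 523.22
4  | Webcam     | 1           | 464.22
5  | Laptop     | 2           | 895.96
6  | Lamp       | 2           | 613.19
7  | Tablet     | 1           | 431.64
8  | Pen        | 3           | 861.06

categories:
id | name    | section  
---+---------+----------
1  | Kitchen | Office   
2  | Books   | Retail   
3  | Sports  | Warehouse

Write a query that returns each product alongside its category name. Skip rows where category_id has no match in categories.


INNER JOIN keeps only products rows whose category_id matches an id in categories. Walk through each product:
  - product 1 (Headphones): category_id=NULL, no match -> dropped
  - product 2 (Router): category_id=1 -> matches Kitchen
  - product 3 (Speaker): category_id=2 -> matches Books
  - product 4 (Webcam): category_id=1 -> matches Kitchen
  - product 5 (Laptop): category_id=2 -> matches Books
  - product 6 (Lamp): category_id=2 -> matches Books
  - product 7 (Tablet): category_id=1 -> matches Kitchen
  - product 8 (Pen): category_id=3 -> matches Sports
So 1 of 8 rows is dropped.

SQL:
SELECT a.name, b.name AS category
FROM products a
INNER JOIN categories b ON a.category_id = b.id

Result:
name    | category
--------+---------
Router  | Kitchen 
Speaker | Books   
Webcam  | Kitchen 
Laptop  | Books   
Lamp    | Books   
Tablet  | Kitchen 
Pen     | Sports  


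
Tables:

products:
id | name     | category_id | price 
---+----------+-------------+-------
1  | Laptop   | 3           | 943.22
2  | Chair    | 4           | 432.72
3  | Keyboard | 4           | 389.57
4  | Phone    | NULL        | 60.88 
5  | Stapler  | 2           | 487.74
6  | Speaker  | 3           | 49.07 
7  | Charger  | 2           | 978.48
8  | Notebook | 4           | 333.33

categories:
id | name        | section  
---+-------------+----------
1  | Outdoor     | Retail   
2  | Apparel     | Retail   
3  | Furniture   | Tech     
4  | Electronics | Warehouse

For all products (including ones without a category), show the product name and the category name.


LEFT JOIN keeps every row from products (the left table); where category_id has no match in categories, the category columns become NULL. Walk through each product:
  - product 1 (Laptop): category_id=3 -> matches Furniture
  - product 2 (Chair): category_id=4 -> matches Electronics
  - product 3 (Keyboard): category_id=4 -> matches Electronics
  - product 4 (Phone): category_id=NULL, no match -> kept with NULL
  - product 5 (Stapler): category_id=2 -> matches Apparel
  - product 6 (Speaker): category_id=3 -> matches Furniture
  - product 7 (Charger): category_id=2 -> matches Apparel
  - product 8 (Notebook): category_id=4 -> matches Electronics
All 8 rows appear; 1 has NULL category.

SQL:
SELECT a.name, b.name AS category
FROM products a
LEFT JOIN categories b ON a.category_id = b.id

Result:
name     | category   
---------+------------
Laptop   | Furniture  
Chair    | Electronics
Keyboard | Electronics
Phone    | NULL       
Stapler  | Apparel    
Speaker  | Furniture  
Charger  | Apparel    
Notebook | Electronics


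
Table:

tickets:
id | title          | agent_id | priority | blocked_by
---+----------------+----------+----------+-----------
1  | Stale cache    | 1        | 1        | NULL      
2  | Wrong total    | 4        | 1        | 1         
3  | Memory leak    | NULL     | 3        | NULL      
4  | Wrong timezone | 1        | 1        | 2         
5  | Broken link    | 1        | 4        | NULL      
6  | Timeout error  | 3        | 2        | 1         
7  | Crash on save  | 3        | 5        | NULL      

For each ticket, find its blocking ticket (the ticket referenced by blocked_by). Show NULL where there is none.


This is a self-join: tickets is joined to a second copy of itself, matching each row's blocked_by to another row's id. Use LEFT JOIN so rows with blocked_by=NULL are kept.
  - ticket 1 (Stale cache): blocked_by=NULL -> NULL
  - ticket 2 (Wrong total): blocked_by=1 -> Stale cache
  - ticket 3 (Memory leak): blocked_by=NULL -> NULL
  - ticket 4 (Wrong timezone): blocked_by=2 -> Wrong total
  - ticket 5 (Broken link): blocked_by=NULL -> NULL
  - ticket 6 (Timeout error): blocked_by=1 -> Stale cache
  - ticket 7 (Crash on save): blocked_by=NULL -> NULL

SQL:
SELECT a.title AS item, b.title AS blocked_by
FROM tickets a
LEFT JOIN tickets b ON a.blocked_by = b.id

Result:
item           | blocked_by 
---------------+------------
Stale cache    | NULL       
Wrong total    | Stale cache
Memory leak    | NULL       
Wrong timezone | Wrong total
Broken link    | NULL       
Timeout error  | Stale cache
Crash on save  | NULL       


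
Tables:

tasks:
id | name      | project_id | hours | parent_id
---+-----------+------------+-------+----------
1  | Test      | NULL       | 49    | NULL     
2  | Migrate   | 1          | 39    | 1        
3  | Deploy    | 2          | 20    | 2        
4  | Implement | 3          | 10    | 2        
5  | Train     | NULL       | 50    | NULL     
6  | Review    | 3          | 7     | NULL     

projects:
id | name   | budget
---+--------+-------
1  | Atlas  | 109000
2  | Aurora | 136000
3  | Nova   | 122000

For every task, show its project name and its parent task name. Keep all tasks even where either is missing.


Two LEFT JOINs from the same base table tasks: one to projects via project_id, one to tasks itself via parent_id. Both are LEFT so every task is preserved.
Match against projects:
  - task 1 (Test): project_id=NULL, no match -> kept with NULL
  - task 2 (Migrate): project_id=1 -> matches Atlas
  - task 3 (Deploy): project_id=2 -> matches Aurora
  - task 4 (Implement): project_id=3 -> matches Nova
  - task 5 (Train): project_id=NULL, no match -> kept with NULL
  - task 6 (Review): project_id=3 -> matches Nova
Match against tasks (self):
  - task 1 (Test): parent_id=NULL -> NULL
  - task 2 (Migrate): parent_id=1 -> Test
  - task 3 (Deploy): parent_id=2 -> Migrate
  - task 4 (Implement): parent_id=2 -> Migrate
  - task 5 (Train): parent_id=NULL -> NULL
  - task 6 (Review): parent_id=NULL -> NULL

SQL:
SELECT a.name, b.name AS project, c.name AS parent
FROM tasks a
LEFT JOIN projects b ON a.project_id = b.id
LEFT JOIN tasks c ON a.parent_id = c.id

Result:
name      | project | parent 
----------+---------+--------
Test      | NULL    | NULL   
Migrate   | Atlas   | Test   
Deploy    | Aurora  | Migrate
Implement | Nova    | Migrate
Train     | NULL    | NULL   
Review    | Nova    | NULL   


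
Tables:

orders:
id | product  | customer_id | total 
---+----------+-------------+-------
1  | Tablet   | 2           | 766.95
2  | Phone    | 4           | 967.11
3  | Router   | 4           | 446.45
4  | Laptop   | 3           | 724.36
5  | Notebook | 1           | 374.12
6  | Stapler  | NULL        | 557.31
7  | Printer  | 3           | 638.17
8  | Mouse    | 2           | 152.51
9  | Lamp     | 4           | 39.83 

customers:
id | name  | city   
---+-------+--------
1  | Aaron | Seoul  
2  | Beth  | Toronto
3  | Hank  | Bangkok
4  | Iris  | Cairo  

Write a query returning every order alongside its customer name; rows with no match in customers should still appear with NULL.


LEFT JOIN keeps every row from orders (the left table); where customer_id has no match in customers, the customer columns become NULL. Walk through each order:
  - order 1 (Tablet): customer_id=2 -> matches Beth
  - order 2 (Phone): customer_id=4 -> matches Iris
  - order 3 (Router): customer_id=4 -> matches Iris
  - order 4 (Laptop): customer_id=3 -> matches Hank
  - order 5 (Notebook): customer_id=1 -> matches Aaron
  - order 6 (Stapler): customer_id=NULL, no match -> kept with NULL
  - order 7 (Printer): customer_id=3 -> matches Hank
  - order 8 (Mouse): customer_id=2 -> matches Beth
  - order 9 (Lamp): customer_id=4 -> matches Iris
All 9 rows appear; 1 has NULL customer.

SQL:
SELECT a.product, b.name AS customer
FROM orders a
LEFT JOIN customers b ON a.customer_id = b.id

Result:
product  | customer
---------+---------
Tablet   | Beth    
Phone    | Iris    
Router   | Iris    
Laptop   | Hank    
Notebook | Aaron   
Stapler  | NULL    
Printer  | Hank    
Mouse    | Beth    
Lamp     | Iris    


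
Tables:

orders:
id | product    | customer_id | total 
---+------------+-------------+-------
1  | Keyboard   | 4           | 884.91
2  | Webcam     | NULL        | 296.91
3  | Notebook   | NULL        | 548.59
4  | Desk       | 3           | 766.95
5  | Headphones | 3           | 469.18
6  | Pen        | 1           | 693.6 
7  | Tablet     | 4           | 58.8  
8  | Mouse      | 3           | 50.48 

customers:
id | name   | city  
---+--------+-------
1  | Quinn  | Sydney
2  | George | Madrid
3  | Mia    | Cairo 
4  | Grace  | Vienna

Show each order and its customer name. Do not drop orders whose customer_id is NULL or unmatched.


LEFT JOIN keeps every row from orders (the left table); where customer_id has no match in customers, the customer columns become NULL. Walk through each order:
  - order 1 (Keyboard): customer_id=4 -> matches Grace
  - order 2 (Webcam): customer_id=NULL, no match -> kept with NULL
  - order 3 (Notebook): customer_id=NULL, no match -> kept with NULL
  - order 4 (Desk): customer_id=3 -> matches Mia
  - order 5 (Headphones): customer_id=3 -> matches Mia
  - order 6 (Pen): customer_id=1 -> matches Quinn
  - order 7 (Tablet): customer_id=4 -> matches Grace
  - order 8 (Mouse): customer_id=3 -> matches Mia
All 8 rows appear; 2 have NULL customer.

SQL:
SELECT a.product, b.name AS customer
FROM orders a
LEFT JOIN customers b ON a.customer_id = b.id

Result:
product    | customer
-----------+---------
Keyboard   | Grace   
Webcam     | NULL    
Notebook   | NULL    
Desk       | Mia     
Headphones | Mia     
Pen        | Quinn   
Tablet     | Grace   
Mouse      | Mia     


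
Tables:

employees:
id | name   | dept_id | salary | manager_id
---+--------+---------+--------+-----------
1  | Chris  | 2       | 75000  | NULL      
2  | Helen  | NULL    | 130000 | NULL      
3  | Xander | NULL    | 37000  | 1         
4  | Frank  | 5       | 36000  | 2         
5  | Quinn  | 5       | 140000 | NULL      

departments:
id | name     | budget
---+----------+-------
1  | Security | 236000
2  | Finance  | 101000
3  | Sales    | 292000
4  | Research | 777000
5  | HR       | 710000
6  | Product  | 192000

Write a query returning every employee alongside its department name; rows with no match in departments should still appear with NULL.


LEFT JOIN keeps every row from employees (the left table); where dept_id has no match in departments, the department columns become NULL. Walk through each employee:
  - employee 1 (Chris): dept_id=2 -> matches Finance
  - employee 2 (Helen): dept_id=NULL, no match -> kept with NULL
  - employee 3 (Xander): dept_id=NULL, no match -> kept with NULL
  - employee 4 (Frank): dept_id=5 -> matches HR
  - employee 5 (Quinn): dept_id=5 -> matches HR
All 5 rows appear; 2 have NULL department.

SQL:
SELECT a.name, b.name AS department
FROM employees a
LEFT JOIN departments b ON a.dept_id = b.id

Result:
name   | department
-------+-----------
Chris  | Finance   
Helen  | NULL      
Xander | NULL      
Frank  | HR        
Quinn  | HR        


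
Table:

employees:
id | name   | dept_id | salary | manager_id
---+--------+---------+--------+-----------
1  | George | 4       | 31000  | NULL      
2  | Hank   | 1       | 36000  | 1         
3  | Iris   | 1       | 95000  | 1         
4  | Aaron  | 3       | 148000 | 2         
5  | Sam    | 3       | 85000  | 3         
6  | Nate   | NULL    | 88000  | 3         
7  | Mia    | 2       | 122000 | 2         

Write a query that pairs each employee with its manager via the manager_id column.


This is a self-join: employees is joined to a second copy of itself, matching each row's manager_id to another row's id. Use LEFT JOIN so rows with manager_id=NULL are kept.
  - employee 1 (George): manager_id=NULL -> NULL
  - employee 2 (Hank): manager_id=1 -> George
  - employee 3 (Iris): manager_id=1 -> George
  - employee 4 (Aaron): manager_id=2 -> Hank
  - employee 5 (Sam): manager_id=3 -> Iris
  - employee 6 (Nate): manager_id=3 -> Iris
  - employee 7 (Mia): manager_id=2 -> Hank

SQL:
SELECT a.name AS item, b.name AS manager
FROM employees a
LEFT JOIN employees b ON a.manager_id = b.id

Result:
item   | manager
-------+--------
George | NULL   
Hank   | George 
Iris   | George 
Aaron  | Hank   
Sam    | Iris   
Nate   | Iris   
Mia    | Hank   


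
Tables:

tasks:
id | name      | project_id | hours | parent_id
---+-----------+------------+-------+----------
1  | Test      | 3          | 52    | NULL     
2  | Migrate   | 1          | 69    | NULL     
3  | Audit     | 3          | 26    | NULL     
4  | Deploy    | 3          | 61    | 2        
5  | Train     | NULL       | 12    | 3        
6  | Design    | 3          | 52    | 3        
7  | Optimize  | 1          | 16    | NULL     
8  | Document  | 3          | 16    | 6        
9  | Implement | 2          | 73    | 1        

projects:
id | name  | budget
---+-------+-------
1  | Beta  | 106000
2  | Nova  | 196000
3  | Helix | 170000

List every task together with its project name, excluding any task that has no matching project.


INNER JOIN keeps only tasks rows whose project_id matches an id in projects. Walk through each task:
  - task 1 (Test): project_id=3 -> matches Helix
  - task 2 (Migrate): project_id=1 -> matches Beta
  - task 3 (Audit): project_id=3 -> matches Helix
  - task 4 (Deploy): project_id=3 -> matches Helix
  - task 5 (Train): project_id=NULL, no match -> dropped
  - task 6 (Design): project_id=3 -> matches Helix
  - task 7 (Optimize): project_id=1 -> matches Beta
  - task 8 (Document): project_id=3 -> matches Helix
  - task 9 (Implement): project_id=2 -> matches Nova
So 1 of 9 rows is dropped.

SQL:
SELECT a.name, b.name AS project
FROM tasks a
INNER JOIN projects b ON a.project_id = b.id

Result:
name      | project
----------+--------
Test      | Helix  
Migrate   | Beta   
Audit     | Helix  
Deploy    | Helix  
Design    | Helix  
Optimize  | Beta   
Document  | Helix  
Implement | Nova   


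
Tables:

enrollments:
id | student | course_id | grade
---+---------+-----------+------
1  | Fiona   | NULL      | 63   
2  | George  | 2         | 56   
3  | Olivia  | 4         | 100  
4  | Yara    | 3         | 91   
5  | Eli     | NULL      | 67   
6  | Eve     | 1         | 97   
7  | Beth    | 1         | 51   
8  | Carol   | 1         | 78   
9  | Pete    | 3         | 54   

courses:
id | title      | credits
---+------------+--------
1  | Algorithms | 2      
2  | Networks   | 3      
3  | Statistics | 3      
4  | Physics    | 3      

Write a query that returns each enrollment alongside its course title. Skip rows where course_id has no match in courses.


INNER JOIN keeps only enrollments rows whose course_id matches an id in courses. Walk through each enrollment:
  - enrollment 1 (Fiona): course_id=NULL, no match -> dropped
  - enrollment 2 (George): course_id=2 -> matches Networks
  - enrollment 3 (Olivia): course_id=4 -> matches Physics
  - enrollment 4 (Yara): course_id=3 -> matches Statistics
  - enrollment 5 (Eli): course_id=NULL, no match -> dropped
  - enrollment 6 (Eve): course_id=1 -> matches Algorithms
  - enrollment 7 (Beth): course_id=1 -> matches Algorithms
  - enrollment 8 (Carol): course_id=1 -> matches Algorithms
  - enrollment 9 (Pete): course_id=3 -> matches Statistics
So 2 of 9 rows are dropped.

SQL:
SELECT a.student, b.title AS course
FROM enrollments a
INNER JOIN courses b ON a.course_id = b.id

Result:
student | course    
--------+-----------
George  | Networks  
Olivia  | Physics   
Yara    | Statistics
Eve     | Algorithms
Beth    | Algorithms
Carol   | Algorithms
Pete    | Statistics


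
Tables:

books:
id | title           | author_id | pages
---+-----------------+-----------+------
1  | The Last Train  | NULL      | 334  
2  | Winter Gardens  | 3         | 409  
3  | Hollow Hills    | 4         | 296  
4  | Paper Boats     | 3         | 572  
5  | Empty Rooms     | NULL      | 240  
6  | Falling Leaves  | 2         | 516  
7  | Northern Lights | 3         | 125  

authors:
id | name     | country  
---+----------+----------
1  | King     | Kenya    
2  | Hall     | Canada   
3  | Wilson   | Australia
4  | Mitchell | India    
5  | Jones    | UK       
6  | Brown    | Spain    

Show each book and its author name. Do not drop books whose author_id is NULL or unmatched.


LEFT JOIN keeps every row from books (the left table); where author_id has no match in authors, the author columns become NULL. Walk through each book:
  - book 1 (The Last Train): author_id=NULL, no match -> kept with NULL
  - book 2 (Winter Gardens): author_id=3 -> matches Wilson
  - book 3 (Hollow Hills): author_id=4 -> matches Mitchell
  - book 4 (Paper Boats): author_id=3 -> matches Wilson
  - book 5 (Empty Rooms): author_id=NULL, no match -> kept with NULL
  - book 6 (Falling Leaves): author_id=2 -> matches Hall
  - book 7 (Northern Lights): author_id=3 -> matches Wilson
All 7 rows appear; 2 have NULL author.

SQL:
SELECT a.title, b.name AS author
FROM books a
LEFT JOIN authors b ON a.author_id = b.id

Result:
title           | author  
----------------+---------
The Last Train  | NULL    
Winter Gardens  | Wilson  
Hollow Hills    | Mitchell
Paper Boats     | Wilson  
Empty Rooms     | NULL    
Falling Leaves  | Hall    
Northern Lights | Wilson  


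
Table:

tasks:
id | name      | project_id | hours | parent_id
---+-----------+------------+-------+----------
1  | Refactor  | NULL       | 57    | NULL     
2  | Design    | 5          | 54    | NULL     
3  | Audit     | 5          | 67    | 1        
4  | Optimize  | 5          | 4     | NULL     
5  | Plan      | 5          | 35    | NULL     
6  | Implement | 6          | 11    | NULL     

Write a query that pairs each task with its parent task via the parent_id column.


This is a self-join: tasks is joined to a second copy of itself, matching each row's parent_id to another row's id. Use LEFT JOIN so rows with parent_id=NULL are kept.
  - task 1 (Refactor): parent_id=NULL -> NULL
  - task 2 (Design): parent_id=NULL -> NULL
  - task 3 (Audit): parent_id=1 -> Refactor
  - task 4 (Optimize): parent_id=NULL -> NULL
  - task 5 (Plan): parent_id=NULL -> NULL
  - task 6 (Implement): parent_id=NULL -> NULL

SQL:
SELECT a.name AS item, b.name AS parent
FROM tasks a
LEFT JOIN tasks b ON a.parent_id = b.id

Result:
item      | parent  
----------+---------
Refactor  | NULL    
Design    | NULL    
Audit     | Refactor
Optimize  | NULL    
Plan      | NULL    
Implement | NULL    


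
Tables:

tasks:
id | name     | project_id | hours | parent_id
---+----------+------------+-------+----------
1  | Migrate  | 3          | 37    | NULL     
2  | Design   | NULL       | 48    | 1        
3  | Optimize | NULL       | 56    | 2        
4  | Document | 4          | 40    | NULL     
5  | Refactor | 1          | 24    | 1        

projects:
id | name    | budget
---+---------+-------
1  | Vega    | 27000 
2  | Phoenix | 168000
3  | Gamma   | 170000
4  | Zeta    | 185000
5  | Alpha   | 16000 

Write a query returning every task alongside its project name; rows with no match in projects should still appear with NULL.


LEFT JOIN keeps every row from tasks (the left table); where project_id has no match in projects, the project columns become NULL. Walk through each task:
  - task 1 (Migrate): project_id=3 -> matches Gamma
  - task 2 (Design): project_id=NULL, no match -> kept with NULL
  - task 3 (Optimize): project_id=NULL, no match -> kept with NULL
  - task 4 (Document): project_id=4 -> matches Zeta
  - task 5 (Refactor): project_id=1 -> matches Vega
All 5 rows appear; 2 have NULL project.

SQL:
SELECT a.name, b.name AS project
FROM tasks a
LEFT JOIN projects b ON a.project_id = b.id

Result:
name     | project
---------+--------
Migrate  | Gamma  
Design   | NULL   
Optimize | NULL   
Document | Zeta   
Refactor | Vega   


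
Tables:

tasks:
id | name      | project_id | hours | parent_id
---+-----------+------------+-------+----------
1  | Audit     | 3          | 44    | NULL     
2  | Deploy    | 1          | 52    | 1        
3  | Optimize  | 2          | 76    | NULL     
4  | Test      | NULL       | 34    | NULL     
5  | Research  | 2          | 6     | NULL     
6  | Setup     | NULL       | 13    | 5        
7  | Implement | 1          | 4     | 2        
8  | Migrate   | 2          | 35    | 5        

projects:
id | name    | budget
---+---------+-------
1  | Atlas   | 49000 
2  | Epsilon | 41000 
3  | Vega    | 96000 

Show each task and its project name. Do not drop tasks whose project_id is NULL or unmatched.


LEFT JOIN keeps every row from tasks (the left table); where project_id has no match in projects, the project columns become NULL. Walk through each task:
  - task 1 (Audit): project_id=3 -> matches Vega
  - task 2 (Deploy): project_id=1 -> matches Atlas
  - task 3 (Optimize): project_id=2 -> matches Epsilon
  - task 4 (Test): project_id=NULL, no match -> kept with NULL
  - task 5 (Research): project_id=2 -> matches Epsilon
  - task 6 (Setup): project_id=NULL, no match -> kept with NULL
  - task 7 (Implement): project_id=1 -> matches Atlas
  - task 8 (Migrate): project_id=2 -> matches Epsilon
All 8 rows appear; 2 have NULL project.

SQL:
SELECT a.name, b.name AS project
FROM tasks a
LEFT JOIN projects b ON a.project_id = b.id

Result:
name      | project
----------+--------
Audit     | Vega   
Deploy    | Atlas  
Optimize  | Epsilon
Test      | NULL   
Research  | Epsilon
Setup     | NULL   
Implement | Atlas  
Migrate   | Epsilon


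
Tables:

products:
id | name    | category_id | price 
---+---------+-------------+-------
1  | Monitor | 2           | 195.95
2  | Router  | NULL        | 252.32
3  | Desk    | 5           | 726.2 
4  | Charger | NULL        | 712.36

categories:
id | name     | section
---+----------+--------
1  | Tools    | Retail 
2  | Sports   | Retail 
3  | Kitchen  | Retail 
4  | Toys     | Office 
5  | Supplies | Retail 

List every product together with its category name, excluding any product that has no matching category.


INNER JOIN keeps only products rows whose category_id matches an id in categories. Walk through each product:
  - product 1 (Monitor): category_id=2 -> matches Sports
  - product 2 (Router): category_id=NULL, no match -> dropped
  - product 3 (Desk): category_id=5 -> matches Supplies
  - product 4 (Charger): category_id=NULL, no match -> dropped
So 2 of 4 rows are dropped.

SQL:
SELECT a.name, b.name AS category
FROM products a
INNER JOIN categories b ON a.category_id = b.id

Result:
name    | category
--------+---------
Monitor | Sports  
Desk    | Supplies


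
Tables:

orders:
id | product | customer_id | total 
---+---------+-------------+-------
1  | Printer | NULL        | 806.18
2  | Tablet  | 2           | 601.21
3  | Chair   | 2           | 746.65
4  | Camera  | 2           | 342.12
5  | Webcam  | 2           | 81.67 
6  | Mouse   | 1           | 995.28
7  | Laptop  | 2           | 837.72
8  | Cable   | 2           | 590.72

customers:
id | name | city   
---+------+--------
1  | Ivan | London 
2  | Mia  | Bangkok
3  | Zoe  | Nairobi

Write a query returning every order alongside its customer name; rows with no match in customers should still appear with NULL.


LEFT JOIN keeps every row from orders (the left table); where customer_id has no match in customers, the customer columns become NULL. Walk through each order:
  - order 1 (Printer): customer_id=NULL, no match -> kept with NULL
  - order 2 (Tablet): customer_id=2 -> matches Mia
  - order 3 (Chair): customer_id=2 -> matches Mia
  - order 4 (Camera): customer_id=2 -> matches Mia
  - order 5 (Webcam): customer_id=2 -> matches Mia
  - order 6 (Mouse): customer_id=1 -> matches Ivan
  - order 7 (Laptop): customer_id=2 -> matches Mia
  - order 8 (Cable): customer_id=2 -> matches Mia
All 8 rows appear; 1 has NULL customer.

SQL:
SELECT a.product, b.name AS customer
FROM orders a
LEFT JOIN customers b ON a.customer_id = b.id

Result:
product | customer
--------+---------
Printer | NULL    
Tablet  | Mia     
Chair   | Mia     
Camera  | Mia     
Webcam  | Mia     
Mouse   | Ivan    
Laptop  | Mia     
Cable   | Mia     


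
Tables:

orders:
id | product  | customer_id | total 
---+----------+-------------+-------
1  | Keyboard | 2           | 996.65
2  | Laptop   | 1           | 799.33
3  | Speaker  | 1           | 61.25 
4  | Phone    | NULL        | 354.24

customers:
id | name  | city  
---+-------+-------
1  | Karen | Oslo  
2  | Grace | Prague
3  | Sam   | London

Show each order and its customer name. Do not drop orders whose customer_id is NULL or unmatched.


LEFT JOIN keeps every row from orders (the left table); where customer_id has no match in customers, the customer columns become NULL. Walk through each order:
  - order 1 (Keyboard): customer_id=2 -> matches Grace
  - order 2 (Laptop): customer_id=1 -> matches Karen
  - order 3 (Speaker): customer_id=1 -> matches Karen
  - order 4 (Phone): customer_id=NULL, no match -> kept with NULL
All 4 rows appear; 1 has NULL customer.

SQL:
SELECT a.product, b.name AS customer
FROM orders a
LEFT JOIN customers b ON a.customer_id = b.id

Result:
product  | customer
---------+---------
Keyboard | Grace   
Laptop   | Karen   
Speaker  | Karen   
Phone    | NULL    


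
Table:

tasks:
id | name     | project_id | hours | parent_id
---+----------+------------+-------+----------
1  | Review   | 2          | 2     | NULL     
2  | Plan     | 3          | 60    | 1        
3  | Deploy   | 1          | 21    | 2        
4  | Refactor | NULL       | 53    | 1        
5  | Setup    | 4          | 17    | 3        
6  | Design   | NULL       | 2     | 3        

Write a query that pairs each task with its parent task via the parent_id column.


This is a self-join: tasks is joined to a second copy of itself, matching each row's parent_id to another row's id. Use LEFT JOIN so rows with parent_id=NULL are kept.
  - task 1 (Review): parent_id=NULL -> NULL
  - task 2 (Plan): parent_id=1 -> Review
  - task 3 (Deploy): parent_id=2 -> Plan
  - task 4 (Refactor): parent_id=1 -> Review
  - task 5 (Setup): parent_id=3 -> Deploy
  - task 6 (Design): parent_id=3 -> Deploy

SQL:
SELECT a.name AS item, b.name AS parent
FROM tasks a
LEFT JOIN tasks b ON a.parent_id = b.id

Result:
item     | parent
---------+-------
Review   | NULL  
Plan     | Review
Deploy   | Plan  
Refactor | Review
Setup    | Deploy
Design   | Deploy


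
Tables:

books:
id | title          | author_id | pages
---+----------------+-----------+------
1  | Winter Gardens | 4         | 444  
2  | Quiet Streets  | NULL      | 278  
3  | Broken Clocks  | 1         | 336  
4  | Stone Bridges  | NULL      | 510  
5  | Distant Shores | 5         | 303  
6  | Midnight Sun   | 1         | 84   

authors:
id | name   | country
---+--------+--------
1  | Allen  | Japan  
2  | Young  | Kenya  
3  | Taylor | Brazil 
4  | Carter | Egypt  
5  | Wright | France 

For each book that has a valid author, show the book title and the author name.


INNER JOIN keeps only books rows whose author_id matches an id in authors. Walk through each book:
  - book 1 (Winter Gardens): author_id=4 -> matches Carter
  - book 2 (Quiet Streets): author_id=NULL, no match -> dropped
  - book 3 (Broken Clocks): author_id=1 -> matches Allen
  - book 4 (Stone Bridges): author_id=NULL, no match -> dropped
  - book 5 (Distant Shores): author_id=5 -> matches Wright
  - book 6 (Midnight Sun): author_id=1 -> matches Allen
So 2 of 6 rows are dropped.

SQL:
SELECT a.title, b.name AS author
FROM books a
INNER JOIN authors b ON a.author_id = b.id

Result:
title          | author
---------------+-------
Winter Gardens | Carter
Broken Clocks  | Allen 
Distant Shores | Wright
Midnight Sun   | Allen 


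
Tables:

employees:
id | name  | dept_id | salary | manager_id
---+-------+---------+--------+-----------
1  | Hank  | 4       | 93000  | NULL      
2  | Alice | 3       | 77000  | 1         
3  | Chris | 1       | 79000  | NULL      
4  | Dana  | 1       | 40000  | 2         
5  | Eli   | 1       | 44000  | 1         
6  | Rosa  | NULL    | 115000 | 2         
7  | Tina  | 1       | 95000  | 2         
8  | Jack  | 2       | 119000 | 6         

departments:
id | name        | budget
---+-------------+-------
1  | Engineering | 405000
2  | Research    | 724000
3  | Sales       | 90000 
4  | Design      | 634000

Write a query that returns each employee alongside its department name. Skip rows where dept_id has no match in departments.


INNER JOIN keeps only employees rows whose dept_id matches an id in departments. Walk through each employee:
  - employee 1 (Hank): dept_id=4 -> matches Design
  - employee 2 (Alice): dept_id=3 -> matches Sales
  - employee 3 (Chris): dept_id=1 -> matches Engineering
  - employee 4 (Dana): dept_id=1 -> matches Engineering
  - employee 5 (Eli): dept_id=1 -> matches Engineering
  - employee 6 (Rosa): dept_id=NULL, no match -> dropped
  - employee 7 (Tina): dept_id=1 -> matches Engineering
  - employee 8 (Jack): dept_id=2 -> matches Research
So 1 of 8 rows is dropped.

SQL:
SELECT a.name, b.name AS department
FROM employees a
INNER JOIN departments b ON a.dept_id = b.id

Result:
name  | department 
------+------------
Hank  | Design     
Alice | Sales      
Chris | Engineering
Dana  | Engineering
Eli   | Engineering
Tina  | Engineering
Jack  | Research   


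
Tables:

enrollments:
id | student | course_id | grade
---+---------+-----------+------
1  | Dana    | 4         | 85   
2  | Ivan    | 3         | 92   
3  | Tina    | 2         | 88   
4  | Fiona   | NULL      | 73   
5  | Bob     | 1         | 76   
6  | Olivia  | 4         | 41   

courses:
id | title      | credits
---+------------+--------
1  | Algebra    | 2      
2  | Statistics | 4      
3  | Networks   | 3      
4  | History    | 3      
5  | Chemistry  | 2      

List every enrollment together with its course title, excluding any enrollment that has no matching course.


INNER JOIN keeps only enrollments rows whose course_id matches an id in courses. Walk through each enrollment:
  - enrollment 1 (Dana): course_id=4 -> matches History
  - enrollment 2 (Ivan): course_id=3 -> matches Networks
  - enrollment 3 (Tina): course_id=2 -> matches Statistics
  - enrollment 4 (Fiona): course_id=NULL, no match -> dropped
  - enrollment 5 (Bob): course_id=1 -> matches Algebra
  - enrollment 6 (Olivia): course_id=4 -> matches History
So 1 of 6 rows is dropped.

SQL:
SELECT a.student, b.title AS course
FROM enrollments a
INNER JOIN courses b ON a.course_id = b.id

Result:
student | course    
--------+-----------
Dana    | History   
Ivan    | Networks  
Tina    | Statistics
Bob     | Algebra   
Olivia  | History   


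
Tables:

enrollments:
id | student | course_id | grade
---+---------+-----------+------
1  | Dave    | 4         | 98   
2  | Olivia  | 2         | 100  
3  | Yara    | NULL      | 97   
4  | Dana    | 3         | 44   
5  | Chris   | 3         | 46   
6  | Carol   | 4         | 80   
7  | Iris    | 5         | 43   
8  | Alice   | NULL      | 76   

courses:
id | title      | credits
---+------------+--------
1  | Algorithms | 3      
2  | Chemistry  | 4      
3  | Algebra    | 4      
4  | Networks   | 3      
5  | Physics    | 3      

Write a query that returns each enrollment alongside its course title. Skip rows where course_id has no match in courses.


INNER JOIN keeps only enrollments rows whose course_id matches an id in courses. Walk through each enrollment:
  - enrollment 1 (Dave): course_id=4 -> matches Networks
  - enrollment 2 (Olivia): course_id=2 -> matches Chemistry
  - enrollment 3 (Yara): course_id=NULL, no match -> dropped
  - enrollment 4 (Dana): course_id=3 -> matches Algebra
  - enrollment 5 (Chris): course_id=3 -> matches Algebra
  - enrollment 6 (Carol): course_id=4 -> matches Networks
  - enrollment 7 (Iris): course_id=5 -> matches Physics
  - enrollment 8 (Alice): course_id=NULL, no match -> dropped
So 2 of 8 rows are dropped.

SQL:
SELECT a.student, b.title AS course
FROM enrollments a
INNER JOIN courses b ON a.course_id = b.id

Result:
student | course   
--------+----------
Dave    | Networks 
Olivia  | Chemistry
Dana    | Algebra  
Chris   | Algebra  
Carol   | Networks 
Iris    | Physics  
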